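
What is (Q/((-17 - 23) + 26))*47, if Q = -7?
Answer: 47/2 ≈ 23.500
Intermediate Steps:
(Q/((-17 - 23) + 26))*47 = (-7/((-17 - 23) + 26))*47 = (-7/(-40 + 26))*47 = (-7/(-14))*47 = -1/14*(-7)*47 = (½)*47 = 47/2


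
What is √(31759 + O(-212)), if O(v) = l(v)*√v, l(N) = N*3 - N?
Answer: √(31759 - 848*I*√53) ≈ 179.04 - 17.24*I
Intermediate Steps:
l(N) = 2*N (l(N) = 3*N - N = 2*N)
O(v) = 2*v^(3/2) (O(v) = (2*v)*√v = 2*v^(3/2))
√(31759 + O(-212)) = √(31759 + 2*(-212)^(3/2)) = √(31759 + 2*(-424*I*√53)) = √(31759 - 848*I*√53)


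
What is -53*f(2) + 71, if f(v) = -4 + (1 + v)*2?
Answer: -35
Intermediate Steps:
f(v) = -2 + 2*v (f(v) = -4 + (2 + 2*v) = -2 + 2*v)
-53*f(2) + 71 = -53*(-2 + 2*2) + 71 = -53*(-2 + 4) + 71 = -53*2 + 71 = -106 + 71 = -35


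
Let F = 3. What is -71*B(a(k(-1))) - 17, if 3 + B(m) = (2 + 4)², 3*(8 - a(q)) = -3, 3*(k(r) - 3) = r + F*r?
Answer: -2360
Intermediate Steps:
k(r) = 3 + 4*r/3 (k(r) = 3 + (r + 3*r)/3 = 3 + (4*r)/3 = 3 + 4*r/3)
a(q) = 9 (a(q) = 8 - ⅓*(-3) = 8 + 1 = 9)
B(m) = 33 (B(m) = -3 + (2 + 4)² = -3 + 6² = -3 + 36 = 33)
-71*B(a(k(-1))) - 17 = -71*33 - 17 = -2343 - 17 = -2360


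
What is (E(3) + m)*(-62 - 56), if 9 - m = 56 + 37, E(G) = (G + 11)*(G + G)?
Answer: 0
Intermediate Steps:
E(G) = 2*G*(11 + G) (E(G) = (11 + G)*(2*G) = 2*G*(11 + G))
m = -84 (m = 9 - (56 + 37) = 9 - 1*93 = 9 - 93 = -84)
(E(3) + m)*(-62 - 56) = (2*3*(11 + 3) - 84)*(-62 - 56) = (2*3*14 - 84)*(-118) = (84 - 84)*(-118) = 0*(-118) = 0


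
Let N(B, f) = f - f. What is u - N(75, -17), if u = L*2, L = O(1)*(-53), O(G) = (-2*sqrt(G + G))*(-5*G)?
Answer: -1060*sqrt(2) ≈ -1499.1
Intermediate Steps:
N(B, f) = 0
O(G) = 10*sqrt(2)*G**(3/2) (O(G) = (-2*sqrt(2)*sqrt(G))*(-5*G) = 10*sqrt(2)*G**(3/2))
L = -530*sqrt(2) (L = (10*sqrt(2)*1**(3/2))*(-53) = (10*sqrt(2)*1)*(-53) = (10*sqrt(2))*(-53) = -530*sqrt(2) ≈ -749.53)
u = -1060*sqrt(2) (u = -530*sqrt(2)*2 = -1060*sqrt(2) ≈ -1499.1)
u - N(75, -17) = -1060*sqrt(2) - 1*0 = -1060*sqrt(2) + 0 = -1060*sqrt(2)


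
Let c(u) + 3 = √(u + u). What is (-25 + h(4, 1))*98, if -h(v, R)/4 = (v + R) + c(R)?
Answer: -3234 - 392*√2 ≈ -3788.4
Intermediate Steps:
c(u) = -3 + √2*√u (c(u) = -3 + √(u + u) = -3 + √(2*u) = -3 + √2*√u)
h(v, R) = 12 - 4*R - 4*v - 4*√2*√R (h(v, R) = -4*((v + R) + (-3 + √2*√R)) = -4*((R + v) + (-3 + √2*√R)) = -4*(-3 + R + v + √2*√R) = 12 - 4*R - 4*v - 4*√2*√R)
(-25 + h(4, 1))*98 = (-25 + (12 - 4*1 - 4*4 - 4*√2*√1))*98 = (-25 + (12 - 4 - 16 - 4*√2*1))*98 = (-25 + (12 - 4 - 16 - 4*√2))*98 = (-25 + (-8 - 4*√2))*98 = (-33 - 4*√2)*98 = -3234 - 392*√2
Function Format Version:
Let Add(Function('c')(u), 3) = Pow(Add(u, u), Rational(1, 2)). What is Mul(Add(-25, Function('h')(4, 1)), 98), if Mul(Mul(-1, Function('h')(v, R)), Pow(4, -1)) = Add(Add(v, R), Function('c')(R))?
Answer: Add(-3234, Mul(-392, Pow(2, Rational(1, 2)))) ≈ -3788.4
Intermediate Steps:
Function('c')(u) = Add(-3, Mul(Pow(2, Rational(1, 2)), Pow(u, Rational(1, 2)))) (Function('c')(u) = Add(-3, Pow(Add(u, u), Rational(1, 2))) = Add(-3, Pow(Mul(2, u), Rational(1, 2))) = Add(-3, Mul(Pow(2, Rational(1, 2)), Pow(u, Rational(1, 2)))))
Function('h')(v, R) = Add(12, Mul(-4, R), Mul(-4, v), Mul(-4, Pow(2, Rational(1, 2)), Pow(R, Rational(1, 2)))) (Function('h')(v, R) = Mul(-4, Add(Add(v, R), Add(-3, Mul(Pow(2, Rational(1, 2)), Pow(R, Rational(1, 2)))))) = Mul(-4, Add(Add(R, v), Add(-3, Mul(Pow(2, Rational(1, 2)), Pow(R, Rational(1, 2)))))) = Mul(-4, Add(-3, R, v, Mul(Pow(2, Rational(1, 2)), Pow(R, Rational(1, 2))))) = Add(12, Mul(-4, R), Mul(-4, v), Mul(-4, Pow(2, Rational(1, 2)), Pow(R, Rational(1, 2)))))
Mul(Add(-25, Function('h')(4, 1)), 98) = Mul(Add(-25, Add(12, Mul(-4, 1), Mul(-4, 4), Mul(-4, Pow(2, Rational(1, 2)), Pow(1, Rational(1, 2))))), 98) = Mul(Add(-25, Add(12, -4, -16, Mul(-4, Pow(2, Rational(1, 2)), 1))), 98) = Mul(Add(-25, Add(12, -4, -16, Mul(-4, Pow(2, Rational(1, 2))))), 98) = Mul(Add(-25, Add(-8, Mul(-4, Pow(2, Rational(1, 2))))), 98) = Mul(Add(-33, Mul(-4, Pow(2, Rational(1, 2)))), 98) = Add(-3234, Mul(-392, Pow(2, Rational(1, 2))))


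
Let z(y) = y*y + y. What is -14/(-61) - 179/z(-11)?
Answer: -9379/6710 ≈ -1.3978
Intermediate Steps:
z(y) = y + y² (z(y) = y² + y = y + y²)
-14/(-61) - 179/z(-11) = -14/(-61) - 179*(-1/(11*(1 - 11))) = -14*(-1/61) - 179/((-11*(-10))) = 14/61 - 179/110 = -9379/6710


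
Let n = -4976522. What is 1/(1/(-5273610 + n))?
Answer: -10250132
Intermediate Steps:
1/(1/(-5273610 + n)) = 1/(1/(-5273610 - 4976522)) = 1/(1/(-10250132)) = 1/(-1/10250132) = -10250132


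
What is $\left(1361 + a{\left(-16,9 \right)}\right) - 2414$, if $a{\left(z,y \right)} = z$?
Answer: $-1069$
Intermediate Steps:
$\left(1361 + a{\left(-16,9 \right)}\right) - 2414 = \left(1361 - 16\right) - 2414 = 1345 - 2414 = -1069$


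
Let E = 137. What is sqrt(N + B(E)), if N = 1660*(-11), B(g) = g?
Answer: I*sqrt(18123) ≈ 134.62*I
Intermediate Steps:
N = -18260
sqrt(N + B(E)) = sqrt(-18260 + 137) = sqrt(-18123) = I*sqrt(18123)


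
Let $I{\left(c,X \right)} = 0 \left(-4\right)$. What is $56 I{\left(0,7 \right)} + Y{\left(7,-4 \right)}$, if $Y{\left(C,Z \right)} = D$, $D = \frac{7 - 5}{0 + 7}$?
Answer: $\frac{2}{7} \approx 0.28571$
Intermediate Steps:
$D = \frac{2}{7} \approx 0.28571$
$I{\left(c,X \right)} = 0$
$Y{\left(C,Z \right)} = \frac{2}{7}$
$56 I{\left(0,7 \right)} + Y{\left(7,-4 \right)} = 56 \cdot 0 + \frac{2}{7} = 0 + \frac{2}{7} = \frac{2}{7}$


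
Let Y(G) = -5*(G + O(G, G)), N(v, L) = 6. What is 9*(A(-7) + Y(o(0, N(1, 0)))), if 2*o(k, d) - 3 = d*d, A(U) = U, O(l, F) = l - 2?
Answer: -1728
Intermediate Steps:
O(l, F) = -2 + l
o(k, d) = 3/2 + d**2/2 (o(k, d) = 3/2 + (d*d)/2 = 3/2 + d**2/2)
Y(G) = 10 - 10*G (Y(G) = -5*(G + (-2 + G)) = -5*(-2 + 2*G) = 10 - 10*G)
9*(A(-7) + Y(o(0, N(1, 0)))) = 9*(-7 + (10 - 10*(3/2 + (1/2)*6**2))) = 9*(-7 + (10 - 10*(3/2 + (1/2)*36))) = 9*(-7 + (10 - 10*(3/2 + 18))) = 9*(-7 + (10 - 10*39/2)) = 9*(-7 + (10 - 195)) = 9*(-7 - 185) = 9*(-192) = -1728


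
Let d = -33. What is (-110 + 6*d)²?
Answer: 94864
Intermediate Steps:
(-110 + 6*d)² = (-110 + 6*(-33))² = (-110 - 198)² = (-308)² = 94864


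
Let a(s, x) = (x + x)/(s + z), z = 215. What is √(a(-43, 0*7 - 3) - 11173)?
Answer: I*√82635766/86 ≈ 105.7*I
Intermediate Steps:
a(s, x) = 2*x/(215 + s) (a(s, x) = (x + x)/(s + 215) = (2*x)/(215 + s) = 2*x/(215 + s))
√(a(-43, 0*7 - 3) - 11173) = √(2*(0*7 - 3)/(215 - 43) - 11173) = √(2*(0 - 3)/172 - 11173) = √(2*(-3)*(1/172) - 11173) = √(-3/86 - 11173) = √(-960881/86) = I*√82635766/86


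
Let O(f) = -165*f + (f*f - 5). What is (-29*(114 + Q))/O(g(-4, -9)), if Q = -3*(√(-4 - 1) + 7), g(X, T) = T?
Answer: -2697/1561 + 87*I*√5/1561 ≈ -1.7277 + 0.12462*I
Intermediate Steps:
Q = -21 - 3*I*√5 (Q = -3*(√(-5) + 7) = -3*(I*√5 + 7) = -3*(7 + I*√5) = -21 - 3*I*√5 ≈ -21.0 - 6.7082*I)
O(f) = -5 + f² - 165*f (O(f) = -165*f + (f² - 5) = -165*f + (-5 + f²) = -5 + f² - 165*f)
(-29*(114 + Q))/O(g(-4, -9)) = (-29*(114 + (-21 - 3*I*√5)))/(-5 + (-9)² - 165*(-9)) = (-29*(93 - 3*I*√5))/(-5 + 81 + 1485) = (-2697 + 87*I*√5)/1561 = (-2697 + 87*I*√5)*(1/1561) = -2697/1561 + 87*I*√5/1561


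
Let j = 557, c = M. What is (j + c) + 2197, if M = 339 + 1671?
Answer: 4764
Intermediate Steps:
M = 2010
c = 2010
(j + c) + 2197 = (557 + 2010) + 2197 = 2567 + 2197 = 4764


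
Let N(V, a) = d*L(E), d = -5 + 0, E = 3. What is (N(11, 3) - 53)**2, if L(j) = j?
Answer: 4624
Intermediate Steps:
d = -5
N(V, a) = -15 (N(V, a) = -5*3 = -15)
(N(11, 3) - 53)**2 = (-15 - 53)**2 = (-68)**2 = 4624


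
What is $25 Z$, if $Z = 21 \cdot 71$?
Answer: $37275$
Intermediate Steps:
$Z = 1491$
$25 Z = 25 \cdot 1491 = 37275$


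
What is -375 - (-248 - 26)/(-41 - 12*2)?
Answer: -24649/65 ≈ -379.22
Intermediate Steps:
-375 - (-248 - 26)/(-41 - 12*2) = -375 - (-274)/(-41 - 24) = -375 - (-274)/(-65) = -375 - (-274)*(-1)/65 = -375 - 1*274/65 = -375 - 274/65 = -24649/65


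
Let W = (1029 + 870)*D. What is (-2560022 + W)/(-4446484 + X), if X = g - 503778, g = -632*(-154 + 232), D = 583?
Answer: 1452905/4999558 ≈ 0.29061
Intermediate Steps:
g = -49296 (g = -632*78 = -49296)
X = -553074 (X = -49296 - 503778 = -553074)
W = 1107117 (W = (1029 + 870)*583 = 1899*583 = 1107117)
(-2560022 + W)/(-4446484 + X) = (-2560022 + 1107117)/(-4446484 - 553074) = -1452905/(-4999558) = -1452905*(-1/4999558) = 1452905/4999558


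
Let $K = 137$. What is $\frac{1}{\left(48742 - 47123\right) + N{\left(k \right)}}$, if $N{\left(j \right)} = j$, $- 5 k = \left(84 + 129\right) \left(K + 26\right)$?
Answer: $- \frac{5}{26624} \approx -0.0001878$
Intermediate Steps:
$k = - \frac{34719}{5}$ ($k = - \frac{\left(84 + 129\right) \left(137 + 26\right)}{5} = - \frac{213 \cdot 163}{5} = \left(- \frac{1}{5}\right) 34719 = - \frac{34719}{5} \approx -6943.8$)
$\frac{1}{\left(48742 - 47123\right) + N{\left(k \right)}} = \frac{1}{\left(48742 - 47123\right) - \frac{34719}{5}} = \frac{1}{1619 - \frac{34719}{5}} = \frac{1}{- \frac{26624}{5}} = - \frac{5}{26624}$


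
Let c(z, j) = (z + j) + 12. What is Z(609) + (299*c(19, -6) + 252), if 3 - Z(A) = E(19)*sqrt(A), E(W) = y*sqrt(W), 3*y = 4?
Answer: 7730 - 4*sqrt(11571)/3 ≈ 7586.6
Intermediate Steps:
y = 4/3 (y = (1/3)*4 = 4/3 ≈ 1.3333)
E(W) = 4*sqrt(W)/3
c(z, j) = 12 + j + z (c(z, j) = (j + z) + 12 = 12 + j + z)
Z(A) = 3 - 4*sqrt(19)*sqrt(A)/3 (Z(A) = 3 - 4*sqrt(19)/3*sqrt(A) = 3 - 4*sqrt(19)*sqrt(A)/3)
Z(609) + (299*c(19, -6) + 252) = (3 - 4*sqrt(19)*sqrt(609)/3) + (299*(12 - 6 + 19) + 252) = (3 - 4*sqrt(11571)/3) + (299*25 + 252) = (3 - 4*sqrt(11571)/3) + (7475 + 252) = (3 - 4*sqrt(11571)/3) + 7727 = 7730 - 4*sqrt(11571)/3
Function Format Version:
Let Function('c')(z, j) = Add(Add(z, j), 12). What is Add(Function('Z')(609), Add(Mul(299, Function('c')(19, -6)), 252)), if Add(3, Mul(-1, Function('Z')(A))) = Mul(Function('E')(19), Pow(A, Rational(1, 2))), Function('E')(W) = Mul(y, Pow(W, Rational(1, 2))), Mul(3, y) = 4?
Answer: Add(7730, Mul(Rational(-4, 3), Pow(11571, Rational(1, 2)))) ≈ 7586.6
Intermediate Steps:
y = Rational(4, 3) (y = Mul(Rational(1, 3), 4) = Rational(4, 3) ≈ 1.3333)
Function('E')(W) = Mul(Rational(4, 3), Pow(W, Rational(1, 2)))
Function('c')(z, j) = Add(12, j, z) (Function('c')(z, j) = Add(Add(j, z), 12) = Add(12, j, z))
Function('Z')(A) = Add(3, Mul(Rational(-4, 3), Pow(19, Rational(1, 2)), Pow(A, Rational(1, 2)))) (Function('Z')(A) = Add(3, Mul(-1, Mul(Mul(Rational(4, 3), Pow(19, Rational(1, 2))), Pow(A, Rational(1, 2))))) = Add(3, Mul(-1, Mul(Rational(4, 3), Pow(19, Rational(1, 2)), Pow(A, Rational(1, 2))))) = Add(3, Mul(Rational(-4, 3), Pow(19, Rational(1, 2)), Pow(A, Rational(1, 2)))))
Add(Function('Z')(609), Add(Mul(299, Function('c')(19, -6)), 252)) = Add(Add(3, Mul(Rational(-4, 3), Pow(19, Rational(1, 2)), Pow(609, Rational(1, 2)))), Add(Mul(299, Add(12, -6, 19)), 252)) = Add(Add(3, Mul(Rational(-4, 3), Pow(11571, Rational(1, 2)))), Add(Mul(299, 25), 252)) = Add(Add(3, Mul(Rational(-4, 3), Pow(11571, Rational(1, 2)))), Add(7475, 252)) = Add(Add(3, Mul(Rational(-4, 3), Pow(11571, Rational(1, 2)))), 7727) = Add(7730, Mul(Rational(-4, 3), Pow(11571, Rational(1, 2))))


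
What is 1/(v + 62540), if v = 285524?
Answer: 1/348064 ≈ 2.8730e-6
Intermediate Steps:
1/(v + 62540) = 1/(285524 + 62540) = 1/348064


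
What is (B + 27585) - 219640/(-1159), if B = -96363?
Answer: -4183898/61 ≈ -68589.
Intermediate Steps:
(B + 27585) - 219640/(-1159) = (-96363 + 27585) - 219640/(-1159) = -68778 - 219640*(-1/1159) = -68778 + 11560/61 = -4183898/61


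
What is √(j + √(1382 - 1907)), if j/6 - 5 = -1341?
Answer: √(-8016 + 5*I*√21) ≈ 0.128 + 89.532*I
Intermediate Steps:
j = -8016 (j = 30 + 6*(-1341) = 30 - 8046 = -8016)
√(j + √(1382 - 1907)) = √(-8016 + √(1382 - 1907)) = √(-8016 + √(-525)) = √(-8016 + 5*I*√21)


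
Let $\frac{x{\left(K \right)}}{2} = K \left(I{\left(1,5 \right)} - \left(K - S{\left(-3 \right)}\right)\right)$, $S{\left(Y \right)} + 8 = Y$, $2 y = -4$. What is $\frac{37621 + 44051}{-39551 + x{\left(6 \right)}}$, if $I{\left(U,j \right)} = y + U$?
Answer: $- \frac{81672}{39767} \approx -2.0538$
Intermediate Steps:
$y = -2$ ($y = \frac{1}{2} \left(-4\right) = -2$)
$I{\left(U,j \right)} = -2 + U$
$S{\left(Y \right)} = -8 + Y$
$x{\left(K \right)} = 2 K \left(-12 - K\right)$ ($x{\left(K \right)} = 2 K \left(\left(-2 + 1\right) - \left(11 + K\right)\right) = 2 K \left(-1 - \left(11 + K\right)\right) = 2 K \left(-12 - K\right)$)
$\frac{37621 + 44051}{-39551 + x{\left(6 \right)}} = \frac{37621 + 44051}{-39551 - 12 \left(12 + 6\right)} = \frac{81672}{-39551 - 12 \cdot 18} = \frac{81672}{-39551 - 216} = \frac{81672}{-39767} = 81672 \left(- \frac{1}{39767}\right) = - \frac{81672}{39767}$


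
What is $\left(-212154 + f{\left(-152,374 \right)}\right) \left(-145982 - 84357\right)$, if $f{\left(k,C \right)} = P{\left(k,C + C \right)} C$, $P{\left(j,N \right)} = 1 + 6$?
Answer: $48264312704$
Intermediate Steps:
$P{\left(j,N \right)} = 7$
$f{\left(k,C \right)} = 7 C$
$\left(-212154 + f{\left(-152,374 \right)}\right) \left(-145982 - 84357\right) = \left(-212154 + 7 \cdot 374\right) \left(-145982 - 84357\right) = \left(-212154 + 2618\right) \left(-230339\right) = \left(-209536\right) \left(-230339\right) = 48264312704$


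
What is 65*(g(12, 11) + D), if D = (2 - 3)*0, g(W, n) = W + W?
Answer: 1560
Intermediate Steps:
g(W, n) = 2*W
D = 0 (D = -1*0 = 0)
65*(g(12, 11) + D) = 65*(2*12 + 0) = 65*(24 + 0) = 65*24 = 1560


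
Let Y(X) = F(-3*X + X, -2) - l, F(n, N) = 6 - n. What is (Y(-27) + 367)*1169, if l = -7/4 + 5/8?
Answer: 2993809/8 ≈ 3.7423e+5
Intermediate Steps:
l = -9/8 (l = -7*¼ + 5*(⅛) = -7/4 + 5/8 = -9/8 ≈ -1.1250)
Y(X) = 57/8 + 2*X (Y(X) = (6 - (-3*X + X)) - 1*(-9/8) = (6 - (-2)*X) + 9/8 = (6 + 2*X) + 9/8 = 57/8 + 2*X)
(Y(-27) + 367)*1169 = ((57/8 + 2*(-27)) + 367)*1169 = ((57/8 - 54) + 367)*1169 = (-375/8 + 367)*1169 = (2561/8)*1169 = 2993809/8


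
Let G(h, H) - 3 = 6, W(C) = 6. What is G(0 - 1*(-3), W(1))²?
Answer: 81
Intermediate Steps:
G(h, H) = 9 (G(h, H) = 3 + 6 = 9)
G(0 - 1*(-3), W(1))² = 9² = 81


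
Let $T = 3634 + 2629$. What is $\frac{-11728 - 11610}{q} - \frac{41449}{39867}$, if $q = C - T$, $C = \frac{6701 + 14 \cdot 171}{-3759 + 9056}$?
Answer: $\frac{1776857799239}{661114779936} \approx 2.6877$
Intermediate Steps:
$T = 6263$
$C = \frac{9095}{5297}$ ($C = \frac{6701 + 2394}{5297} = 9095 \cdot \frac{1}{5297} = \frac{9095}{5297} \approx 1.717$)
$q = - \frac{33166016}{5297}$ ($q = \frac{9095}{5297} - 6263 = - \frac{33166016}{5297} \approx -6261.3$)
$\frac{-11728 - 11610}{q} - \frac{41449}{39867} = \frac{-11728 - 11610}{- \frac{33166016}{5297}} - \frac{41449}{39867} = \left(-11728 - 11610\right) \left(- \frac{5297}{33166016}\right) - \frac{41449}{39867} = \left(-23338\right) \left(- \frac{5297}{33166016}\right) - \frac{41449}{39867} = \frac{61810693}{16583008} - \frac{41449}{39867} = \frac{1776857799239}{661114779936}$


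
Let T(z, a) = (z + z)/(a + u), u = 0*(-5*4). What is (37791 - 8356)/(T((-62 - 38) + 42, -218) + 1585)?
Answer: 458345/24689 ≈ 18.565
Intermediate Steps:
u = 0 (u = 0*(-20) = 0)
T(z, a) = 2*z/a (T(z, a) = (z + z)/(a + 0) = (2*z)/a = 2*z/a)
(37791 - 8356)/(T((-62 - 38) + 42, -218) + 1585) = (37791 - 8356)/(2*((-62 - 38) + 42)/(-218) + 1585) = 29435/(2*(-100 + 42)*(-1/218) + 1585) = 29435/(2*(-58)*(-1/218) + 1585) = 29435/(58/109 + 1585) = 29435/(172823/109) = 29435*(109/172823) = 458345/24689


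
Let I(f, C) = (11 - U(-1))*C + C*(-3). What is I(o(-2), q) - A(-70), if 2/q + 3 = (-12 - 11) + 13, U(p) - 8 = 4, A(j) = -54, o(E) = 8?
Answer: 710/13 ≈ 54.615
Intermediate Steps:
U(p) = 12 (U(p) = 8 + 4 = 12)
q = -2/13 (q = 2/(-3 + ((-12 - 11) + 13)) = 2/(-3 + (-23 + 13)) = 2/(-3 - 10) = 2/(-13) = 2*(-1/13) = -2/13 ≈ -0.15385)
I(f, C) = -4*C (I(f, C) = (11 - 1*12)*C + C*(-3) = (11 - 12)*C - 3*C = -C - 3*C = -4*C)
I(o(-2), q) - A(-70) = -4*(-2/13) - 1*(-54) = 8/13 + 54 = 710/13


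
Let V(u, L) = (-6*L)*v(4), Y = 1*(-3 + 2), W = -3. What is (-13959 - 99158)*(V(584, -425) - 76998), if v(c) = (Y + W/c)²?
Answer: 62611277553/8 ≈ 7.8264e+9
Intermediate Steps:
Y = -1 (Y = 1*(-1) = -1)
v(c) = (-1 - 3/c)²
V(u, L) = -147*L/8 (V(u, L) = (-6*L)*((3 + 4)²/4²) = (-6*L)*((1/16)*7²) = (-6*L)*((1/16)*49) = -6*L*(49/16) = -147*L/8)
(-13959 - 99158)*(V(584, -425) - 76998) = (-13959 - 99158)*(-147/8*(-425) - 76998) = -113117*(62475/8 - 76998) = -113117*(-553509/8) = 62611277553/8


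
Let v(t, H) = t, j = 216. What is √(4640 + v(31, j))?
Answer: 3*√519 ≈ 68.345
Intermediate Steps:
√(4640 + v(31, j)) = √(4640 + 31) = √4671 = 3*√519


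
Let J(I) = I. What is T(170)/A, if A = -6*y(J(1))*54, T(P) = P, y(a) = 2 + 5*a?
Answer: -85/1134 ≈ -0.074956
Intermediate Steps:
A = -2268 (A = -6*(2 + 5*1)*54 = -6*(2 + 5)*54 = -6*7*54 = -42*54 = -2268)
T(170)/A = 170/(-2268) = 170*(-1/2268) = -85/1134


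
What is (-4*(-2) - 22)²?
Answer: 196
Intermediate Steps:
(-4*(-2) - 22)² = (8 - 22)² = (-14)² = 196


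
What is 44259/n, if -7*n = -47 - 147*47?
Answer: 309813/6956 ≈ 44.539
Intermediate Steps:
n = 6956/7 (n = -(-47 - 147*47)/7 = -(-47 - 6909)/7 = -⅐*(-6956) = 6956/7 ≈ 993.71)
44259/n = 44259/(6956/7) = 44259*(7/6956) = 309813/6956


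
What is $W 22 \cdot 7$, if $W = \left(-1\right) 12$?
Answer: $-1848$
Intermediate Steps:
$W = -12$
$W 22 \cdot 7 = \left(-12\right) 22 \cdot 7 = \left(-264\right) 7 = -1848$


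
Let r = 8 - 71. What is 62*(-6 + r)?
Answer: -4278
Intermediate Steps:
r = -63
62*(-6 + r) = 62*(-6 - 63) = 62*(-69) = -4278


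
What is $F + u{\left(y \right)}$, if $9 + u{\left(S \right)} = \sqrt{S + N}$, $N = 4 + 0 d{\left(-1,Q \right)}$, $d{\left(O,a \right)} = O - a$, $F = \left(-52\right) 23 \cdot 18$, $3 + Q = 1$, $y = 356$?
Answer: $-21537 + 6 \sqrt{10} \approx -21518.0$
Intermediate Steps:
$Q = -2$ ($Q = -3 + 1 = -2$)
$F = -21528$ ($F = \left(-1196\right) 18 = -21528$)
$N = 4$ ($N = 4 + 0 \left(-1 - -2\right) = 4 + 0 \left(-1 + 2\right) = 4 + 0 \cdot 1 = 4 + 0 = 4$)
$u{\left(S \right)} = -9 + \sqrt{4 + S}$ ($u{\left(S \right)} = -9 + \sqrt{S + 4} = -9 + \sqrt{4 + S}$)
$F + u{\left(y \right)} = -21528 - \left(9 - \sqrt{4 + 356}\right) = -21528 - \left(9 - \sqrt{360}\right) = -21528 - \left(9 - 6 \sqrt{10}\right) = -21537 + 6 \sqrt{10}$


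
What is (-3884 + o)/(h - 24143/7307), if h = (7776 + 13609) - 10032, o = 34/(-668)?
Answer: -9479173811/27699364152 ≈ -0.34222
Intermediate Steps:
o = -17/334 (o = 34*(-1/668) = -17/334 ≈ -0.050898)
h = 11353 (h = 21385 - 10032 = 11353)
(-3884 + o)/(h - 24143/7307) = (-3884 - 17/334)/(11353 - 24143/7307) = -1297273/(334*(11353 - 24143*1/7307)) = -1297273/(334*(11353 - 24143/7307)) = -1297273/(334*82932228/7307) = -1297273/334*7307/82932228 = -9479173811/27699364152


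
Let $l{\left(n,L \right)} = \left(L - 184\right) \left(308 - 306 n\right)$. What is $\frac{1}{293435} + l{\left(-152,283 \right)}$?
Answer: $\frac{1360124043301}{293435} \approx 4.6352 \cdot 10^{6}$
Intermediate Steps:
$l{\left(n,L \right)} = \left(-184 + L\right) \left(308 - 306 n\right)$
$\frac{1}{293435} + l{\left(-152,283 \right)} = \frac{1}{293435} + \left(-56672 + 308 \cdot 283 + 56304 \left(-152\right) - 86598 \left(-152\right)\right) = \frac{1}{293435} + \left(-56672 + 87164 - 8558208 + 13162896\right) = \frac{1}{293435} + 4635180 = \frac{1360124043301}{293435}$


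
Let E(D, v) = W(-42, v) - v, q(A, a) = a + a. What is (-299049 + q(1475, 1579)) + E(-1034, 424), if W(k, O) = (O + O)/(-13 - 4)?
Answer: -5038203/17 ≈ -2.9637e+5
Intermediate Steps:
W(k, O) = -2*O/17 (W(k, O) = (2*O)/(-17) = (2*O)*(-1/17) = -2*O/17)
q(A, a) = 2*a
E(D, v) = -19*v/17 (E(D, v) = -2*v/17 - v = -19*v/17)
(-299049 + q(1475, 1579)) + E(-1034, 424) = (-299049 + 2*1579) - 19/17*424 = (-299049 + 3158) - 8056/17 = -295891 - 8056/17 = -5038203/17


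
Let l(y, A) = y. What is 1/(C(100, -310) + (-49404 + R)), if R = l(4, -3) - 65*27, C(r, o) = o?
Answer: -1/51465 ≈ -1.9431e-5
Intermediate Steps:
R = -1751 (R = 4 - 65*27 = 4 - 1755 = -1751)
1/(C(100, -310) + (-49404 + R)) = 1/(-310 + (-49404 - 1751)) = 1/(-310 - 51155) = 1/(-51465) = -1/51465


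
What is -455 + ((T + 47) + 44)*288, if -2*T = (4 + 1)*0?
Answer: 25753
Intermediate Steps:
T = 0 (T = -(4 + 1)*0/2 = -5*0/2 = -½*0 = 0)
-455 + ((T + 47) + 44)*288 = -455 + ((0 + 47) + 44)*288 = -455 + (47 + 44)*288 = -455 + 91*288 = -455 + 26208 = 25753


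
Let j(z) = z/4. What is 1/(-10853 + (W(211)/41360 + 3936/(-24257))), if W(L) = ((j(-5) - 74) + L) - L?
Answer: -4013078080/43554594875437 ≈ -9.2139e-5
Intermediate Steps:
j(z) = z/4 (j(z) = z*(1/4) = z/4)
W(L) = -301/4 (W(L) = (((1/4)*(-5) - 74) + L) - L = ((-5/4 - 74) + L) - L = (-301/4 + L) - L = -301/4)
1/(-10853 + (W(211)/41360 + 3936/(-24257))) = 1/(-10853 + (-301/4/41360 + 3936/(-24257))) = 1/(-10853 + (-301/4*1/41360 + 3936*(-1/24257))) = 1/(-10853 + (-301/165440 - 3936/24257)) = 1/(-10853 - 658473197/4013078080) = 1/(-43554594875437/4013078080) = -4013078080/43554594875437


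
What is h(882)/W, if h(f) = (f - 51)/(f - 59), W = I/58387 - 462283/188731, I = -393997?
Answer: -9157152061407/83411679864944 ≈ -0.10978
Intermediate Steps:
W = -101350765328/11019436897 (W = -393997/58387 - 462283/188731 = -101350765328/11019436897 ≈ -9.1974)
h(f) = (-51 + f)/(-59 + f)
h(882)/W = ((-51 + 882)/(-59 + 882))/(-101350765328/11019436897) = (831/823)*(-11019436897/101350765328) = -9157152061407/83411679864944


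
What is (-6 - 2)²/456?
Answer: 8/57 ≈ 0.14035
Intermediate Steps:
(-6 - 2)²/456 = (1/456)*(-8)² = (1/456)*64 = 8/57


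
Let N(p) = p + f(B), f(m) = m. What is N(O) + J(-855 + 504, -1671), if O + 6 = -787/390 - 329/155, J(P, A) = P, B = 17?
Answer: -4160659/12090 ≈ -344.14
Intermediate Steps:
O = -122599/12090 (O = -6 + (-787/390 - 329/155) = -6 - 50059/12090 = -122599/12090 ≈ -10.141)
N(p) = 17 + p (N(p) = p + 17 = 17 + p)
N(O) + J(-855 + 504, -1671) = (17 - 122599/12090) + (-855 + 504) = 82931/12090 - 351 = -4160659/12090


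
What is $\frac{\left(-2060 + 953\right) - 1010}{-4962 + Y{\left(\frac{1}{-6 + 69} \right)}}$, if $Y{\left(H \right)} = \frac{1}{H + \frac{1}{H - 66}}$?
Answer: $\frac{397996}{670965} \approx 0.59317$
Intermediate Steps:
$Y{\left(H \right)} = \frac{1}{H + \frac{1}{-66 + H}}$
$\frac{\left(-2060 + 953\right) - 1010}{-4962 + Y{\left(\frac{1}{-6 + 69} \right)}} = \frac{\left(-2060 + 953\right) - 1010}{-4962 + \frac{-66 + \frac{1}{-6 + 69}}{1 + \left(\frac{1}{-6 + 69}\right)^{2} - \frac{66}{-6 + 69}}} = \frac{-1107 - 1010}{-4962 + \frac{-66 + \frac{1}{63}}{1 + \left(\frac{1}{63}\right)^{2} - \frac{66}{63}}} = - \frac{2117}{-4962 + \frac{-66 + \frac{1}{63}}{1 + \left(\frac{1}{63}\right)^{2} - \frac{22}{21}}} = - \frac{2117}{-4962 + \frac{1}{1 + \frac{1}{3969} - \frac{22}{21}} \left(- \frac{4157}{63}\right)} = - \frac{2117}{-4962 + \frac{1}{- \frac{188}{3969}} \left(- \frac{4157}{63}\right)} = - \frac{2117}{-4962 - - \frac{261891}{188}} = - \frac{2117}{-4962 + \frac{261891}{188}} = - \frac{2117}{- \frac{670965}{188}} = \left(-2117\right) \left(- \frac{188}{670965}\right) = \frac{397996}{670965}$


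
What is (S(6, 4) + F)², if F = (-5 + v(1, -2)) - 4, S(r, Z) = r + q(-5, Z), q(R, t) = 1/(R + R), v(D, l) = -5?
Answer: 6561/100 ≈ 65.610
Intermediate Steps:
q(R, t) = 1/(2*R)
S(r, Z) = -⅒ + r (S(r, Z) = r + (½)/(-5) = r + (½)*(-⅕) = r - ⅒ = -⅒ + r)
F = -14 (F = (-5 - 5) - 4 = -10 - 4 = -14)
(S(6, 4) + F)² = ((-⅒ + 6) - 14)² = (59/10 - 14)² = (-81/10)² = 6561/100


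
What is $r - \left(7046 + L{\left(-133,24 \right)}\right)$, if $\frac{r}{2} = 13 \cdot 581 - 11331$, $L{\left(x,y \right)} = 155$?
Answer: $-14757$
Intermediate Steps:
$r = -7556$ ($r = 2 \left(13 \cdot 581 - 11331\right) = 2 \left(7553 - 11331\right) = 2 \left(-3778\right) = -7556$)
$r - \left(7046 + L{\left(-133,24 \right)}\right) = -7556 - \left(7046 + 155\right) = -7556 - 7201 = -14757$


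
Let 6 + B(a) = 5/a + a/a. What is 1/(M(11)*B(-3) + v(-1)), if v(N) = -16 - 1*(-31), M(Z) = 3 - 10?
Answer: 3/185 ≈ 0.016216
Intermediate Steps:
M(Z) = -7
B(a) = -5 + 5/a (B(a) = -6 + (5/a + a/a) = -6 + (5/a + 1) = -6 + (1 + 5/a) = -5 + 5/a)
v(N) = 15 (v(N) = -16 + 31 = 15)
1/(M(11)*B(-3) + v(-1)) = 1/(-7*(-5 + 5/(-3)) + 15) = 1/(-7*(-5 + 5*(-1/3)) + 15) = 1/(-7*(-5 - 5/3) + 15) = 1/(-7*(-20/3) + 15) = 1/(140/3 + 15) = 1/(185/3) = 3/185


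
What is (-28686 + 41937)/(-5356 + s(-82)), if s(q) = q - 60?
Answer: -13251/5498 ≈ -2.4101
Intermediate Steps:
s(q) = -60 + q
(-28686 + 41937)/(-5356 + s(-82)) = (-28686 + 41937)/(-5356 + (-60 - 82)) = 13251/(-5356 - 142) = 13251/(-5498) = 13251*(-1/5498) = -13251/5498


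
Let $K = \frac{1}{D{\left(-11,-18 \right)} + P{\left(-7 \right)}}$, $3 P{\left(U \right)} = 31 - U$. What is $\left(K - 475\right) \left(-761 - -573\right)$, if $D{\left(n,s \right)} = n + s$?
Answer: $\frac{4376264}{49} \approx 89312.0$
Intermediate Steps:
$P{\left(U \right)} = \frac{31}{3} - \frac{U}{3}$ ($P{\left(U \right)} = \frac{31 - U}{3} = \frac{31}{3} - \frac{U}{3}$)
$K = - \frac{3}{49}$ ($K = \frac{1}{\left(-11 - 18\right) + \left(\frac{31}{3} - - \frac{7}{3}\right)} = \frac{1}{-29 + \left(\frac{31}{3} + \frac{7}{3}\right)} = \frac{1}{-29 + \frac{38}{3}} = \frac{1}{- \frac{49}{3}} = - \frac{3}{49} \approx -0.061224$)
$\left(K - 475\right) \left(-761 - -573\right) = \left(- \frac{3}{49} - 475\right) \left(-761 - -573\right) = - \frac{23278 \left(-761 + 573\right)}{49} = \left(- \frac{23278}{49}\right) \left(-188\right) = \frac{4376264}{49}$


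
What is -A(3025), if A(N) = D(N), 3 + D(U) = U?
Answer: -3022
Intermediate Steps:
D(U) = -3 + U
A(N) = -3 + N
-A(3025) = -(-3 + 3025) = -1*3022 = -3022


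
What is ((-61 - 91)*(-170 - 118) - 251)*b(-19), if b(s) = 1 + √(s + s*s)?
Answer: 43525 + 130575*√38 ≈ 8.4844e+5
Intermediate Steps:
b(s) = 1 + √(s + s²)
((-61 - 91)*(-170 - 118) - 251)*b(-19) = ((-61 - 91)*(-170 - 118) - 251)*(1 + √(-19*(1 - 19))) = (-152*(-288) - 251)*(1 + √(-19*(-18))) = (43776 - 251)*(1 + √342) = 43525*(1 + 3*√38) = 43525 + 130575*√38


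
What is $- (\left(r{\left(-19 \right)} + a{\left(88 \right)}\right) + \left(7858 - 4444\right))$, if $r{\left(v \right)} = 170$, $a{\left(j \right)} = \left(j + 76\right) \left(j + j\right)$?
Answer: $-32448$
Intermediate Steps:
$a{\left(j \right)} = 2 j \left(76 + j\right)$ ($a{\left(j \right)} = \left(76 + j\right) 2 j = 2 j \left(76 + j\right)$)
$- (\left(r{\left(-19 \right)} + a{\left(88 \right)}\right) + \left(7858 - 4444\right)) = - (\left(170 + 2 \cdot 88 \left(76 + 88\right)\right) + \left(7858 - 4444\right)) = - (\left(170 + 2 \cdot 88 \cdot 164\right) + 3414) = - (\left(170 + 28864\right) + 3414) = - (29034 + 3414) = \left(-1\right) 32448 = -32448$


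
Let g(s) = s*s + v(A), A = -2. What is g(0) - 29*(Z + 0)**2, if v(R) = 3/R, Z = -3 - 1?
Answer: -931/2 ≈ -465.50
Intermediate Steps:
Z = -4
g(s) = -3/2 + s**2 (g(s) = s*s + 3/(-2) = s**2 + 3*(-1/2) = s**2 - 3/2 = -3/2 + s**2)
g(0) - 29*(Z + 0)**2 = (-3/2 + 0**2) - 29*(-4 + 0)**2 = (-3/2 + 0) - 29*(-4)**2 = -3/2 - 29*16 = -3/2 - 464 = -931/2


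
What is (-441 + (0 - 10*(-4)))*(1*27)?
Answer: -10827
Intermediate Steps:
(-441 + (0 - 10*(-4)))*(1*27) = (-441 + (0 + 40))*27 = (-441 + 40)*27 = -401*27 = -10827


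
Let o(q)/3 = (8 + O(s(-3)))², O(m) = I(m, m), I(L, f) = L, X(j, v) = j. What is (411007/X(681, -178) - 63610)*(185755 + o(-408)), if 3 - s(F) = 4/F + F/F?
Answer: -23960394890663/2043 ≈ -1.1728e+10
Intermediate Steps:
s(F) = 2 - 4/F (s(F) = 3 - (4/F + F/F) = 3 - (4/F + 1) = 3 - (1 + 4/F) = 3 + (-1 - 4/F) = 2 - 4/F)
O(m) = m
o(q) = 1156/3 (o(q) = 3*(8 + (2 - 4/(-3)))² = 3*(8 + (2 - 4*(-⅓)))² = 3*(8 + (2 + 4/3))² = 3*(8 + 10/3)² = 3*(34/3)² = 3*(1156/9) = 1156/3)
(411007/X(681, -178) - 63610)*(185755 + o(-408)) = (411007/681 - 63610)*(185755 + 1156/3) = (411007*(1/681) - 63610)*(558421/3) = (411007/681 - 63610)*(558421/3) = -42907403/681*558421/3 = -23960394890663/2043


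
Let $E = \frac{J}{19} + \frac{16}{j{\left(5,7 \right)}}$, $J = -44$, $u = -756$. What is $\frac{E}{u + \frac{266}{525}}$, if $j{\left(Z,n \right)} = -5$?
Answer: $\frac{3930}{538289} \approx 0.0073009$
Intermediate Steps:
$E = - \frac{524}{95}$ ($E = - \frac{44}{19} + \frac{16}{-5} = \left(-44\right) \frac{1}{19} + 16 \left(- \frac{1}{5}\right) = - \frac{44}{19} - \frac{16}{5} = - \frac{524}{95} \approx -5.5158$)
$\frac{E}{u + \frac{266}{525}} = \frac{1}{-756 + \frac{266}{525}} \left(- \frac{524}{95}\right) = \frac{1}{-756 + 266 \cdot \frac{1}{525}} \left(- \frac{524}{95}\right) = \frac{1}{-756 + \frac{38}{75}} \left(- \frac{524}{95}\right) = \frac{1}{- \frac{56662}{75}} \left(- \frac{524}{95}\right) = \left(- \frac{75}{56662}\right) \left(- \frac{524}{95}\right) = \frac{3930}{538289}$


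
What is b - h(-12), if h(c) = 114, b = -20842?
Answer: -20956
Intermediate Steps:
b - h(-12) = -20842 - 1*114 = -20842 - 114 = -20956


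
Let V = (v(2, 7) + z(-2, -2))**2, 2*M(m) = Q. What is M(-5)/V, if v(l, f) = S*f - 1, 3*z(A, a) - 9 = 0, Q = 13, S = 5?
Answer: 13/2738 ≈ 0.0047480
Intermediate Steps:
z(A, a) = 3 (z(A, a) = 3 + (1/3)*0 = 3 + 0 = 3)
M(m) = 13/2 (M(m) = (1/2)*13 = 13/2)
v(l, f) = -1 + 5*f (v(l, f) = 5*f - 1 = -1 + 5*f)
V = 1369 (V = ((-1 + 5*7) + 3)**2 = ((-1 + 35) + 3)**2 = (34 + 3)**2 = 37**2 = 1369)
M(-5)/V = (13/2)/1369 = (13/2)*(1/1369) = 13/2738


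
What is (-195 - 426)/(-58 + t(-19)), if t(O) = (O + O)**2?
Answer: -69/154 ≈ -0.44805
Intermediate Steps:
t(O) = 4*O**2 (t(O) = (2*O)**2 = 4*O**2)
(-195 - 426)/(-58 + t(-19)) = (-195 - 426)/(-58 + 4*(-19)**2) = -621/(-58 + 4*361) = -621/(-58 + 1444) = -621/1386 = -621*1/1386 = -69/154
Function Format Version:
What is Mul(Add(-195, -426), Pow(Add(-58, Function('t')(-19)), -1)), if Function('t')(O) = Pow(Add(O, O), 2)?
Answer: Rational(-69, 154) ≈ -0.44805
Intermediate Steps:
Function('t')(O) = Mul(4, Pow(O, 2)) (Function('t')(O) = Pow(Mul(2, O), 2) = Mul(4, Pow(O, 2)))
Mul(Add(-195, -426), Pow(Add(-58, Function('t')(-19)), -1)) = Mul(Add(-195, -426), Pow(Add(-58, Mul(4, Pow(-19, 2))), -1)) = Mul(-621, Pow(Add(-58, Mul(4, 361)), -1)) = Mul(-621, Pow(Add(-58, 1444), -1)) = Mul(-621, Pow(1386, -1)) = Mul(-621, Rational(1, 1386)) = Rational(-69, 154)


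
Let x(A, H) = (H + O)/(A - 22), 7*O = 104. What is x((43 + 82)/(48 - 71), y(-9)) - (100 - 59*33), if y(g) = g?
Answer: 8157256/4417 ≈ 1846.8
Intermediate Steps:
O = 104/7 (O = (⅐)*104 = 104/7 ≈ 14.857)
x(A, H) = (104/7 + H)/(-22 + A) (x(A, H) = (H + 104/7)/(A - 22) = (104/7 + H)/(-22 + A))
x((43 + 82)/(48 - 71), y(-9)) - (100 - 59*33) = (104/7 - 9)/(-22 + (43 + 82)/(48 - 71)) - (100 - 59*33) = (41/7)/(-22 + 125/(-23)) - (100 - 1947) = (41/7)/(-22 + 125*(-1/23)) - 1*(-1847) = (41/7)/(-22 - 125/23) + 1847 = (41/7)/(-631/23) + 1847 = -23/631*41/7 + 1847 = -943/4417 + 1847 = 8157256/4417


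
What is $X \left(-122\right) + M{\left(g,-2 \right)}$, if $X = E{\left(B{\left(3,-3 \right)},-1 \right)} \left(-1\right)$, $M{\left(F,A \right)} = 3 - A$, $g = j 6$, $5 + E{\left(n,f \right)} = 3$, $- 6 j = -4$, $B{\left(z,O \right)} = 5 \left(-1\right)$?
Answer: $-239$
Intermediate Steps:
$B{\left(z,O \right)} = -5$
$j = \frac{2}{3}$ ($j = \left(- \frac{1}{6}\right) \left(-4\right) = \frac{2}{3} \approx 0.66667$)
$E{\left(n,f \right)} = -2$ ($E{\left(n,f \right)} = -5 + 3 = -2$)
$g = 4$ ($g = \frac{2}{3} \cdot 6 = 4$)
$X = 2$ ($X = \left(-2\right) \left(-1\right) = 2$)
$X \left(-122\right) + M{\left(g,-2 \right)} = 2 \left(-122\right) + \left(3 - -2\right) = -244 + \left(3 + 2\right) = -244 + 5 = -239$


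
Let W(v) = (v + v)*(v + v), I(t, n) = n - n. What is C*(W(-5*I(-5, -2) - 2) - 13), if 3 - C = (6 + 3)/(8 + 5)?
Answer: 90/13 ≈ 6.9231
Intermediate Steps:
I(t, n) = 0
W(v) = 4*v² (W(v) = (2*v)*(2*v) = 4*v²)
C = 30/13 (C = 3 - (6 + 3)/(8 + 5) = 3 - 9/13 = 30/13 ≈ 2.3077)
C*(W(-5*I(-5, -2) - 2) - 13) = 30*(4*(-5*0 - 2)² - 13)/13 = 30*(4*(0 - 2)² - 13)/13 = 30*(4*(-2)² - 13)/13 = 30*(4*4 - 13)/13 = 30*(16 - 13)/13 = (30/13)*3 = 90/13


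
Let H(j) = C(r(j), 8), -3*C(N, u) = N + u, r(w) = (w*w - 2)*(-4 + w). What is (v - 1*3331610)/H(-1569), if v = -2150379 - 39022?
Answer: -16563033/3872346899 ≈ -0.0042773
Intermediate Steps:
v = -2189401
r(w) = (-4 + w)*(-2 + w**2) (r(w) = (w**2 - 2)*(-4 + w) = (-2 + w**2)*(-4 + w) = (-4 + w)*(-2 + w**2))
C(N, u) = -N/3 - u/3 (C(N, u) = -(N + u)/3 = -N/3 - u/3)
H(j) = -16/3 - j**3/3 + 2*j/3 + 4*j**2/3 (H(j) = -(8 + j**3 - 4*j**2 - 2*j)/3 - 1/3*8 = (-8/3 - j**3/3 + 2*j/3 + 4*j**2/3) - 8/3 = -16/3 - j**3/3 + 2*j/3 + 4*j**2/3)
(v - 1*3331610)/H(-1569) = (-2189401 - 1*3331610)/(-16/3 - 1/3*(-1569)**3 + (2/3)*(-1569) + (4/3)*(-1569)**2) = (-2189401 - 3331610)/(-16/3 - 1/3*(-3862503009) - 1046 + (4/3)*2461761) = -5521011/(-16/3 + 1287501003 - 1046 + 3282348) = -5521011/3872346899/3 = -5521011*3/3872346899 = -16563033/3872346899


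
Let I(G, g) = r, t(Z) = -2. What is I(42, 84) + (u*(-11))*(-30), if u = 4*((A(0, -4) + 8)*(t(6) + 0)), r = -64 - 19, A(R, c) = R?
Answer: -21203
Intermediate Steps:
r = -83
I(G, g) = -83
u = -64 (u = 4*((0 + 8)*(-2 + 0)) = 4*(8*(-2)) = 4*(-16) = -64)
I(42, 84) + (u*(-11))*(-30) = -83 - 64*(-11)*(-30) = -83 + 704*(-30) = -83 - 21120 = -21203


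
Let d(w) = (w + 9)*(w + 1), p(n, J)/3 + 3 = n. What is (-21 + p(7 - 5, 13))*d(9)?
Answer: -4320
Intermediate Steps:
p(n, J) = -9 + 3*n
d(w) = (1 + w)*(9 + w) (d(w) = (9 + w)*(1 + w) = (1 + w)*(9 + w))
(-21 + p(7 - 5, 13))*d(9) = (-21 + (-9 + 3*(7 - 5)))*(9 + 9² + 10*9) = (-21 + (-9 + 3*2))*(9 + 81 + 90) = (-21 + (-9 + 6))*180 = (-21 - 3)*180 = -24*180 = -4320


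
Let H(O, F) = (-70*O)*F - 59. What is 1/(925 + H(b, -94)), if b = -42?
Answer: -1/275494 ≈ -3.6298e-6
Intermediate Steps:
H(O, F) = -59 - 70*F*O (H(O, F) = -70*F*O - 59 = -59 - 70*F*O)
1/(925 + H(b, -94)) = 1/(925 + (-59 - 70*(-94)*(-42))) = 1/(925 + (-59 - 276360)) = 1/(925 - 276419) = 1/(-275494) = -1/275494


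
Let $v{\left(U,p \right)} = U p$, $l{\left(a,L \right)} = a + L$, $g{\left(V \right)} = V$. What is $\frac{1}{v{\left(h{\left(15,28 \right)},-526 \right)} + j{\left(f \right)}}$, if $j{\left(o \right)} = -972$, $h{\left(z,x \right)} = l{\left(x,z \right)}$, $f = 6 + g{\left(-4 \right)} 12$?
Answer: $- \frac{1}{23590} \approx -4.2391 \cdot 10^{-5}$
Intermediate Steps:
$l{\left(a,L \right)} = L + a$
$f = -42$ ($f = 6 - 48 = -42$)
$h{\left(z,x \right)} = x + z$ ($h{\left(z,x \right)} = z + x = x + z$)
$\frac{1}{v{\left(h{\left(15,28 \right)},-526 \right)} + j{\left(f \right)}} = \frac{1}{\left(28 + 15\right) \left(-526\right) - 972} = \frac{1}{43 \left(-526\right) - 972} = \frac{1}{-22618 - 972} = \frac{1}{-23590} = - \frac{1}{23590}$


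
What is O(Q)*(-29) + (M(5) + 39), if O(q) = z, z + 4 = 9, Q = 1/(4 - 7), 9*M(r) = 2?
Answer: -952/9 ≈ -105.78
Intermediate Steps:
M(r) = 2/9 (M(r) = (⅑)*2 = 2/9)
Q = -⅓ (Q = 1/(-3) = -⅓ ≈ -0.33333)
z = 5 (z = -4 + 9 = 5)
O(q) = 5
O(Q)*(-29) + (M(5) + 39) = 5*(-29) + (2/9 + 39) = -145 + 353/9 = -952/9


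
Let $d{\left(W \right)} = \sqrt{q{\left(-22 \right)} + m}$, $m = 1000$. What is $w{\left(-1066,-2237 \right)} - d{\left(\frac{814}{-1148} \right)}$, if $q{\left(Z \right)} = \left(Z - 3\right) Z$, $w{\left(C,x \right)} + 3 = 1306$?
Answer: $1303 - 5 \sqrt{62} \approx 1263.6$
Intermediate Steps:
$w{\left(C,x \right)} = 1303$ ($w{\left(C,x \right)} = -3 + 1306 = 1303$)
$q{\left(Z \right)} = Z \left(-3 + Z\right)$ ($q{\left(Z \right)} = \left(-3 + Z\right) Z = Z \left(-3 + Z\right)$)
$d{\left(W \right)} = 5 \sqrt{62}$ ($d{\left(W \right)} = \sqrt{- 22 \left(-3 - 22\right) + 1000} = \sqrt{\left(-22\right) \left(-25\right) + 1000} = \sqrt{550 + 1000} = \sqrt{1550} = 5 \sqrt{62}$)
$w{\left(-1066,-2237 \right)} - d{\left(\frac{814}{-1148} \right)} = 1303 - 5 \sqrt{62}$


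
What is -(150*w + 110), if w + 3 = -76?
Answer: 11740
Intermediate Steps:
w = -79 (w = -3 - 76 = -79)
-(150*w + 110) = -(150*(-79) + 110) = -(-11850 + 110) = -1*(-11740) = 11740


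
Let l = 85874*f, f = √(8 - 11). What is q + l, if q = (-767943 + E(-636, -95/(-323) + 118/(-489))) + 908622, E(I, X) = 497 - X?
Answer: 1173595649/8313 + 85874*I*√3 ≈ 1.4118e+5 + 1.4874e+5*I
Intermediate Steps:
f = I*√3 (f = √(-3) = I*√3 ≈ 1.732*I)
l = 85874*I*√3 (l = 85874*(I*√3) = 85874*I*√3 ≈ 1.4874e+5*I)
q = 1173595649/8313 (q = (-767943 + (497 - (-95/(-323) + 118/(-489)))) + 908622 = (-767943 + (497 - (-95*(-1/323) + 118*(-1/489)))) + 908622 = (-767943 + (497 - (5/17 - 118/489))) + 908622 = (-767943 + (497 - 1*439/8313)) + 908622 = (-767943 + (497 - 439/8313)) + 908622 = (-767943 + 4131122/8313) + 908622 = -6379779037/8313 + 908622 = 1173595649/8313 ≈ 1.4118e+5)
q + l = 1173595649/8313 + 85874*I*√3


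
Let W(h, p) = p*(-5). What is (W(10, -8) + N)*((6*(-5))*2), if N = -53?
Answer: 780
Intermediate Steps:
W(h, p) = -5*p
(W(10, -8) + N)*((6*(-5))*2) = (-5*(-8) - 53)*((6*(-5))*2) = (40 - 53)*(-30*2) = -13*(-60) = 780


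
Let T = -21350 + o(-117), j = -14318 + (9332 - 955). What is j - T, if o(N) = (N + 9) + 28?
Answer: 15489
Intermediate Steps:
j = -5941 (j = -14318 + 8377 = -5941)
o(N) = 37 + N (o(N) = (9 + N) + 28 = 37 + N)
T = -21430 (T = -21350 + (37 - 117) = -21350 - 80 = -21430)
j - T = -5941 - 1*(-21430) = -5941 + 21430 = 15489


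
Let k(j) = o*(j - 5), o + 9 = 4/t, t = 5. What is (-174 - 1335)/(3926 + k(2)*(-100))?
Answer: -1509/1466 ≈ -1.0293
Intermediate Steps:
o = -41/5 (o = -9 + 4/5 = -9 + 4*(⅕) = -9 + ⅘ = -41/5 ≈ -8.2000)
k(j) = 41 - 41*j/5 (k(j) = -41*(j - 5)/5 = -41*(-5 + j)/5 = 41 - 41*j/5)
(-174 - 1335)/(3926 + k(2)*(-100)) = (-174 - 1335)/(3926 + (41 - 41/5*2)*(-100)) = -1509/(3926 + (41 - 82/5)*(-100)) = -1509/(3926 + (123/5)*(-100)) = -1509/(3926 - 2460) = -1509/1466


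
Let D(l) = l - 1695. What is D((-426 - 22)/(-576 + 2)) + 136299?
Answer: 5518796/41 ≈ 1.3460e+5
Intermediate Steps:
D(l) = -1695 + l
D((-426 - 22)/(-576 + 2)) + 136299 = (-1695 + (-426 - 22)/(-576 + 2)) + 136299 = (-1695 - 448/(-574)) + 136299 = (-1695 - 448*(-1/574)) + 136299 = (-1695 + 32/41) + 136299 = -69463/41 + 136299 = 5518796/41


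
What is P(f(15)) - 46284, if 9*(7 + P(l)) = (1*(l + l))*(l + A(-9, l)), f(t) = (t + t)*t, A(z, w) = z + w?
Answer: 42809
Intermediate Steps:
A(z, w) = w + z
f(t) = 2*t**2 (f(t) = (2*t)*t = 2*t**2)
P(l) = -7 + 2*l*(-9 + 2*l)/9 (P(l) = -7 + ((1*(l + l))*(l + (l - 9)))/9 = -7 + ((1*(2*l))*(l + (-9 + l)))/9 = -7 + ((2*l)*(-9 + 2*l))/9 = -7 + (2*l*(-9 + 2*l))/9 = -7 + 2*l*(-9 + 2*l)/9)
P(f(15)) - 46284 = (-7 - 4*15**2 + 4*(2*15**2)**2/9) - 46284 = (-7 - 4*225 + 4*(2*225)**2/9) - 46284 = (-7 - 2*450 + (4/9)*450**2) - 46284 = (-7 - 900 + (4/9)*202500) - 46284 = (-7 - 900 + 90000) - 46284 = 89093 - 46284 = 42809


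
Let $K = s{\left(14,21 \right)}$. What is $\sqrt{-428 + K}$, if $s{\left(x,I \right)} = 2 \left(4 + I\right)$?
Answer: $3 i \sqrt{42} \approx 19.442 i$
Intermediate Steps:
$s{\left(x,I \right)} = 8 + 2 I$
$K = 50$ ($K = 8 + 2 \cdot 21 = 8 + 42 = 50$)
$\sqrt{-428 + K} = \sqrt{-428 + 50} = \sqrt{-378} = 3 i \sqrt{42}$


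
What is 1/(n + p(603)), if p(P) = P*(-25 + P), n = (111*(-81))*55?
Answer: -1/145971 ≈ -6.8507e-6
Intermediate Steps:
n = -494505 (n = -8991*55 = -494505)
1/(n + p(603)) = 1/(-494505 + 603*(-25 + 603)) = 1/(-494505 + 603*578) = 1/(-494505 + 348534) = 1/(-145971) = -1/145971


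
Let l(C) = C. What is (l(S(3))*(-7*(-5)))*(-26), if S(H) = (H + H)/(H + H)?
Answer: -910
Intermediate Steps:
S(H) = 1 (S(H) = (2*H)/((2*H)) = (2*H)*(1/(2*H)) = 1)
(l(S(3))*(-7*(-5)))*(-26) = (1*(-7*(-5)))*(-26) = (1*35)*(-26) = 35*(-26) = -910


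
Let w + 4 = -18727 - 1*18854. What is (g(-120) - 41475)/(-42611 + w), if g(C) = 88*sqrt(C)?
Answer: 13825/26732 - 44*I*sqrt(30)/20049 ≈ 0.51717 - 0.01202*I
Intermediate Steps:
w = -37585 (w = -4 + (-18727 - 1*18854) = -4 + (-18727 - 18854) = -4 - 37581 = -37585)
(g(-120) - 41475)/(-42611 + w) = (88*sqrt(-120) - 41475)/(-42611 - 37585) = (88*(2*I*sqrt(30)) - 41475)/(-80196) = (176*I*sqrt(30) - 41475)*(-1/80196) = (-41475 + 176*I*sqrt(30))*(-1/80196) = 13825/26732 - 44*I*sqrt(30)/20049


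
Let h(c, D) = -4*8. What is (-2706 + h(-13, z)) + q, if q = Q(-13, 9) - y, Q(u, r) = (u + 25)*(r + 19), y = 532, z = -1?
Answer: -2934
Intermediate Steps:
h(c, D) = -32
Q(u, r) = (19 + r)*(25 + u) (Q(u, r) = (25 + u)*(19 + r) = (19 + r)*(25 + u))
q = -196 (q = (475 + 19*(-13) + 25*9 + 9*(-13)) - 1*532 = (475 - 247 + 225 - 117) - 532 = 336 - 532 = -196)
(-2706 + h(-13, z)) + q = (-2706 - 32) - 196 = -2738 - 196 = -2934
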